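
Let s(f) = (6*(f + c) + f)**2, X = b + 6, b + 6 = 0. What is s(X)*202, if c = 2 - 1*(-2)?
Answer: 116352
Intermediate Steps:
b = -6 (b = -6 + 0 = -6)
c = 4 (c = 2 + 2 = 4)
X = 0 (X = -6 + 6 = 0)
s(f) = (24 + 7*f)**2 (s(f) = (6*(f + 4) + f)**2 = (6*(4 + f) + f)**2 = ((24 + 6*f) + f)**2 = (24 + 7*f)**2)
s(X)*202 = (24 + 7*0)**2*202 = (24 + 0)**2*202 = 24**2*202 = 576*202 = 116352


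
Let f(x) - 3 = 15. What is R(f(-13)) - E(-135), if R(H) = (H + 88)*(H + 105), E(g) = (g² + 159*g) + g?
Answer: 16413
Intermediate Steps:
f(x) = 18 (f(x) = 3 + 15 = 18)
E(g) = g² + 160*g
R(H) = (88 + H)*(105 + H)
R(f(-13)) - E(-135) = (9240 + 18² + 193*18) - (-135)*(160 - 135) = (9240 + 324 + 3474) - (-135)*25 = 13038 - 1*(-3375) = 13038 + 3375 = 16413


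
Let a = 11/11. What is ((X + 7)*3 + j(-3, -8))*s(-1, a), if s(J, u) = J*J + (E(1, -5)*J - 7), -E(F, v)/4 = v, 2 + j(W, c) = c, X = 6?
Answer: -754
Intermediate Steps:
j(W, c) = -2 + c
E(F, v) = -4*v
a = 1 (a = 11*(1/11) = 1)
s(J, u) = -7 + J² + 20*J (s(J, u) = J*J + ((-4*(-5))*J - 7) = J² + (20*J - 7) = J² + (-7 + 20*J) = -7 + J² + 20*J)
((X + 7)*3 + j(-3, -8))*s(-1, a) = ((6 + 7)*3 + (-2 - 8))*(-7 + (-1)² + 20*(-1)) = (13*3 - 10)*(-7 + 1 - 20) = (39 - 10)*(-26) = 29*(-26) = -754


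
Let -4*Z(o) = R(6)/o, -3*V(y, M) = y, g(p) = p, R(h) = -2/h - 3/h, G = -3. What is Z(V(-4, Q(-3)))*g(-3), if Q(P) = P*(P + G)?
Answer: -15/32 ≈ -0.46875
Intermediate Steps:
R(h) = -5/h
Q(P) = P*(-3 + P) (Q(P) = P*(P - 3) = P*(-3 + P))
V(y, M) = -y/3
Z(o) = 5/(24*o) (Z(o) = -(-5/6)/(4*o) = -(-5*⅙)/(4*o) = -(-5)/(24*o) = 5/(24*o))
Z(V(-4, Q(-3)))*g(-3) = (5/(24*((-⅓*(-4)))))*(-3) = (5/(24*(4/3)))*(-3) = ((5/24)*(¾))*(-3) = (5/32)*(-3) = -15/32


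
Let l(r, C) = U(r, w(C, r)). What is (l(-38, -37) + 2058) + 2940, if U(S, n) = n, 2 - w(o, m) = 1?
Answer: 4999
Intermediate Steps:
w(o, m) = 1 (w(o, m) = 2 - 1*1 = 2 - 1 = 1)
l(r, C) = 1
(l(-38, -37) + 2058) + 2940 = (1 + 2058) + 2940 = 2059 + 2940 = 4999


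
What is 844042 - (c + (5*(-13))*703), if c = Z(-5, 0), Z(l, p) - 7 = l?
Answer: 889735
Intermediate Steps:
Z(l, p) = 7 + l
c = 2 (c = 7 - 5 = 2)
844042 - (c + (5*(-13))*703) = 844042 - (2 + (5*(-13))*703) = 844042 - (2 - 65*703) = 844042 - (2 - 45695) = 844042 - 1*(-45693) = 844042 + 45693 = 889735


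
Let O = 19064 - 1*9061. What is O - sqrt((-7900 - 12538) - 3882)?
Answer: 10003 - 16*I*sqrt(95) ≈ 10003.0 - 155.95*I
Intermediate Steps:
O = 10003 (O = 19064 - 9061 = 10003)
O - sqrt((-7900 - 12538) - 3882) = 10003 - sqrt((-7900 - 12538) - 3882) = 10003 - sqrt(-20438 - 3882) = 10003 - sqrt(-24320) = 10003 - 16*I*sqrt(95)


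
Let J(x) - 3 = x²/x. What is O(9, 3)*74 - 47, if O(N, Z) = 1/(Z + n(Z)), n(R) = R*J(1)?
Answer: -631/15 ≈ -42.067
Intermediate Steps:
J(x) = 3 + x (J(x) = 3 + x²/x = 3 + x)
n(R) = 4*R (n(R) = R*(3 + 1) = R*4 = 4*R)
O(N, Z) = 1/(5*Z) (O(N, Z) = 1/(Z + 4*Z) = 1/(5*Z))
O(9, 3)*74 - 47 = ((⅕)/3)*74 - 47 = ((⅕)*(⅓))*74 - 47 = (1/15)*74 - 47 = 74/15 - 47 = -631/15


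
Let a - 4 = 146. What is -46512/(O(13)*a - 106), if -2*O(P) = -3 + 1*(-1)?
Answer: -23256/97 ≈ -239.75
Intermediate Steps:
a = 150 (a = 4 + 146 = 150)
O(P) = 2 (O(P) = -(-3 + 1*(-1))/2 = -(-3 - 1)/2 = -½*(-4) = 2)
-46512/(O(13)*a - 106) = -46512/(2*150 - 106) = -46512/(300 - 106) = -46512/194 = -46512*1/194 = -23256/97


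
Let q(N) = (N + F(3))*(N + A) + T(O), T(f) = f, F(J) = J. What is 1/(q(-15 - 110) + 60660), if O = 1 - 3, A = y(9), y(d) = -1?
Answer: 1/76030 ≈ 1.3153e-5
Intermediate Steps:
A = -1
O = -2
q(N) = -2 + (-1 + N)*(3 + N) (q(N) = (N + 3)*(N - 1) - 2 = (3 + N)*(-1 + N) - 2 = (-1 + N)*(3 + N) - 2 = -2 + (-1 + N)*(3 + N))
1/(q(-15 - 110) + 60660) = 1/((-5 + (-15 - 110)² + 2*(-15 - 110)) + 60660) = 1/((-5 + (-125)² + 2*(-125)) + 60660) = 1/((-5 + 15625 - 250) + 60660) = 1/(15370 + 60660) = 1/76030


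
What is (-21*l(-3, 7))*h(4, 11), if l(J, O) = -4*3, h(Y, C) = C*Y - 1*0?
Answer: 11088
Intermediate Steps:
h(Y, C) = C*Y (h(Y, C) = C*Y + 0 = C*Y)
l(J, O) = -12
(-21*l(-3, 7))*h(4, 11) = (-21*(-12))*(11*4) = 252*44 = 11088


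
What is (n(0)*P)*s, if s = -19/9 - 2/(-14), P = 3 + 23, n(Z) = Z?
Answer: 0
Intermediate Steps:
P = 26
s = -124/63 (s = -19*1/9 - 2*(-1/14) = -19/9 + 1/7 = -124/63 ≈ -1.9683)
(n(0)*P)*s = (0*26)*(-124/63) = 0*(-124/63) = 0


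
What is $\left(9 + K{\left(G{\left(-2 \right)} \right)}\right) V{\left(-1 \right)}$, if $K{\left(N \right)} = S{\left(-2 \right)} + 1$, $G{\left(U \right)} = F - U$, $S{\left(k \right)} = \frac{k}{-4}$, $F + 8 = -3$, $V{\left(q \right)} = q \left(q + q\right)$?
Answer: $21$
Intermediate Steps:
$V{\left(q \right)} = 2 q^{2}$ ($V{\left(q \right)} = q 2 q = 2 q^{2}$)
$F = -11$ ($F = -8 - 3 = -11$)
$S{\left(k \right)} = - \frac{k}{4}$ ($S{\left(k \right)} = k \left(- \frac{1}{4}\right) = - \frac{k}{4}$)
$G{\left(U \right)} = -11 - U$
$K{\left(N \right)} = \frac{3}{2}$ ($K{\left(N \right)} = \left(- \frac{1}{4}\right) \left(-2\right) + 1 = \frac{1}{2} + 1 = \frac{3}{2}$)
$\left(9 + K{\left(G{\left(-2 \right)} \right)}\right) V{\left(-1 \right)} = \left(9 + \frac{3}{2}\right) 2 \left(-1\right)^{2} = \frac{21 \cdot 2 \cdot 1}{2} = \frac{21}{2} \cdot 2 = 21$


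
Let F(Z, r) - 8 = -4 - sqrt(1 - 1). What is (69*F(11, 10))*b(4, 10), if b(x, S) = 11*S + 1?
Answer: 30636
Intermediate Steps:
F(Z, r) = 4 (F(Z, r) = 8 + (-4 - sqrt(1 - 1)) = 8 + (-4 - sqrt(0)) = 8 + (-4 - 1*0) = 8 + (-4 + 0) = 8 - 4 = 4)
b(x, S) = 1 + 11*S
(69*F(11, 10))*b(4, 10) = (69*4)*(1 + 11*10) = 276*(1 + 110) = 276*111 = 30636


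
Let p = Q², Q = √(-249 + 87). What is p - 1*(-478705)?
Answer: 478543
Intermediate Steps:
Q = 9*I*√2 (Q = √(-162) = 9*I*√2 ≈ 12.728*I)
p = -162 (p = (9*I*√2)² = -162)
p - 1*(-478705) = -162 - 1*(-478705) = -162 + 478705 = 478543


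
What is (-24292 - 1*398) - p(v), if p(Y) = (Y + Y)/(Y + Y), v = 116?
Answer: -24691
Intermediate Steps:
p(Y) = 1 (p(Y) = (2*Y)/((2*Y)) = (2*Y)*(1/(2*Y)) = 1)
(-24292 - 1*398) - p(v) = (-24292 - 1*398) - 1*1 = (-24292 - 398) - 1 = -24690 - 1 = -24691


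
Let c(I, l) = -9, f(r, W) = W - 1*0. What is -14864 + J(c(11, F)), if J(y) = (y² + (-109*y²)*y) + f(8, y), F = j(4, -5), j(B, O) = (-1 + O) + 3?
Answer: 64669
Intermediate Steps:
j(B, O) = 2 + O
F = -3 (F = 2 - 5 = -3)
f(r, W) = W (f(r, W) = W + 0 = W)
J(y) = y + y² - 109*y³ (J(y) = (y² + (-109*y²)*y) + y = (y² - 109*y³) + y = y + y² - 109*y³)
-14864 + J(c(11, F)) = -14864 - 9*(1 - 9 - 109*(-9)²) = -14864 - 9*(1 - 9 - 109*81) = -14864 - 9*(1 - 9 - 8829) = -14864 - 9*(-8837) = -14864 + 79533 = 64669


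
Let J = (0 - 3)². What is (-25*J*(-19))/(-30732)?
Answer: -1425/10244 ≈ -0.13911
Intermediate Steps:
J = 9 (J = (-3)² = 9)
(-25*J*(-19))/(-30732) = (-25*9*(-19))/(-30732) = -225*(-19)*(-1/30732) = 4275*(-1/30732) = -1425/10244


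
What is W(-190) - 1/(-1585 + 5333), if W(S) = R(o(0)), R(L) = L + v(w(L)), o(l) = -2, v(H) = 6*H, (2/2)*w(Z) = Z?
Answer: -52473/3748 ≈ -14.000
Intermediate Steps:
w(Z) = Z
R(L) = 7*L (R(L) = L + 6*L = 7*L)
W(S) = -14 (W(S) = 7*(-2) = -14)
W(-190) - 1/(-1585 + 5333) = -14 - 1/(-1585 + 5333) = -14 - 1/3748 = -52473/3748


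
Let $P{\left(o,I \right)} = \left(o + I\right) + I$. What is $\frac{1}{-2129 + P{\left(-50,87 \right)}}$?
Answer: $- \frac{1}{2005} \approx -0.00049875$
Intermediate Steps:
$P{\left(o,I \right)} = o + 2 I$ ($P{\left(o,I \right)} = \left(I + o\right) + I = o + 2 I$)
$\frac{1}{-2129 + P{\left(-50,87 \right)}} = \frac{1}{-2129 + \left(-50 + 2 \cdot 87\right)} = \frac{1}{-2129 + \left(-50 + 174\right)} = \frac{1}{-2129 + 124} = \frac{1}{-2005} = - \frac{1}{2005}$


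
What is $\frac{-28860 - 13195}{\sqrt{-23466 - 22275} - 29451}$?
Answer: $\frac{412853935}{289135714} + \frac{42055 i \sqrt{45741}}{867407142} \approx 1.4279 + 0.010369 i$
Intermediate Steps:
$\frac{-28860 - 13195}{\sqrt{-23466 - 22275} - 29451} = - \frac{42055}{\sqrt{-45741} - 29451} = - \frac{42055}{i \sqrt{45741} - 29451} = - \frac{42055}{-29451 + i \sqrt{45741}}$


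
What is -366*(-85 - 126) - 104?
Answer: 77122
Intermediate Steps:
-366*(-85 - 126) - 104 = -366*(-211) - 104 = 77226 - 104 = 77122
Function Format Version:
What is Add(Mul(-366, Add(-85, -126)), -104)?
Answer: 77122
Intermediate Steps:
Add(Mul(-366, Add(-85, -126)), -104) = Add(Mul(-366, -211), -104) = Add(77226, -104) = 77122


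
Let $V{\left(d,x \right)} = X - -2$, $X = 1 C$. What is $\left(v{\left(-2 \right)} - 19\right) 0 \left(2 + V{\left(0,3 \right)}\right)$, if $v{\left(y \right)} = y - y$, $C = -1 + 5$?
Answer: $0$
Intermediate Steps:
$C = 4$
$X = 4$ ($X = 1 \cdot 4 = 4$)
$V{\left(d,x \right)} = 6$ ($V{\left(d,x \right)} = 4 - -2 = 4 + 2 = 6$)
$v{\left(y \right)} = 0$
$\left(v{\left(-2 \right)} - 19\right) 0 \left(2 + V{\left(0,3 \right)}\right) = \left(0 - 19\right) 0 \left(2 + 6\right) = - 19 \cdot 0 \cdot 8 = \left(-19\right) 0 = 0$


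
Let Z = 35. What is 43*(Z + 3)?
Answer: 1634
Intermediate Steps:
43*(Z + 3) = 43*(35 + 3) = 43*38 = 1634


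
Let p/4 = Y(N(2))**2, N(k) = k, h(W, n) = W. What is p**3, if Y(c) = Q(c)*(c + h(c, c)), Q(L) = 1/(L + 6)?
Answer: 1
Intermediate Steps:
Q(L) = 1/(6 + L)
Y(c) = 2*c/(6 + c) (Y(c) = (c + c)/(6 + c) = (2*c)/(6 + c) = 2*c/(6 + c))
p = 1 (p = 4*(2*2/(6 + 2))**2 = 4*(2*2/8)**2 = 4*(2*2*(1/8))**2 = 4*(1/2)**2 = 4*(1/4) = 1)
p**3 = 1**3 = 1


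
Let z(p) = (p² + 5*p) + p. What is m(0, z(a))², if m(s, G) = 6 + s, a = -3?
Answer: 36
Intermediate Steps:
z(p) = p² + 6*p
m(0, z(a))² = (6 + 0)² = 6² = 36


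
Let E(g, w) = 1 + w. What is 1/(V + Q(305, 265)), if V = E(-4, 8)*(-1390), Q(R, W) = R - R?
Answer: -1/12510 ≈ -7.9936e-5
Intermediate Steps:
Q(R, W) = 0
V = -12510 (V = (1 + 8)*(-1390) = 9*(-1390) = -12510)
1/(V + Q(305, 265)) = 1/(-12510 + 0) = 1/(-12510) = -1/12510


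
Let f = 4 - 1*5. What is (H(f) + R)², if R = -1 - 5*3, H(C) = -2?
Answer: 324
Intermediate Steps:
f = -1 (f = 4 - 5 = -1)
R = -16 (R = -1 - 15 = -16)
(H(f) + R)² = (-2 - 16)² = (-18)² = 324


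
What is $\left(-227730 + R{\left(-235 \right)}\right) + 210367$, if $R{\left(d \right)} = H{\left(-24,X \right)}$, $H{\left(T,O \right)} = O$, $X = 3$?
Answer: $-17360$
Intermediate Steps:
$R{\left(d \right)} = 3$
$\left(-227730 + R{\left(-235 \right)}\right) + 210367 = \left(-227730 + 3\right) + 210367 = -227727 + 210367 = -17360$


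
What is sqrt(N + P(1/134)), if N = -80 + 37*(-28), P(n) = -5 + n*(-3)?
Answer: I*sqrt(20129078)/134 ≈ 33.482*I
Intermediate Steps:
P(n) = -5 - 3*n
N = -1116 (N = -80 - 1036 = -1116)
sqrt(N + P(1/134)) = sqrt(-1116 + (-5 - 3/134)) = sqrt(-1116 - 673/134) = sqrt(-150217/134) = I*sqrt(20129078)/134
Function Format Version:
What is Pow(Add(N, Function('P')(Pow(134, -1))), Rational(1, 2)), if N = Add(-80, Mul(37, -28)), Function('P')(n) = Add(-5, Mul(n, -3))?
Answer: Mul(Rational(1, 134), I, Pow(20129078, Rational(1, 2))) ≈ Mul(33.482, I)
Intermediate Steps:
Function('P')(n) = Add(-5, Mul(-3, n))
N = -1116 (N = Add(-80, -1036) = -1116)
Pow(Add(N, Function('P')(Pow(134, -1))), Rational(1, 2)) = Pow(Add(-1116, Add(-5, Mul(-3, Pow(134, -1)))), Rational(1, 2)) = Pow(Add(-1116, Add(-5, Mul(-3, Rational(1, 134)))), Rational(1, 2)) = Pow(Add(-1116, Add(-5, Rational(-3, 134))), Rational(1, 2)) = Pow(Add(-1116, Rational(-673, 134)), Rational(1, 2)) = Pow(Rational(-150217, 134), Rational(1, 2)) = Mul(Rational(1, 134), I, Pow(20129078, Rational(1, 2)))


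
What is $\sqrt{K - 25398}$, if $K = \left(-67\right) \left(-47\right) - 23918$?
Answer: $i \sqrt{46167} \approx 214.86 i$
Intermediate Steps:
$K = -20769$ ($K = 3149 - 23918 = -20769$)
$\sqrt{K - 25398} = \sqrt{-20769 - 25398} = \sqrt{-46167} = i \sqrt{46167}$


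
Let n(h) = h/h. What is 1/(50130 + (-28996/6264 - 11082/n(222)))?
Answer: 1566/61141919 ≈ 2.5613e-5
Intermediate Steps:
n(h) = 1
1/(50130 + (-28996/6264 - 11082/n(222))) = 1/(50130 + (-28996/6264 - 11082/1)) = 1/(50130 + (-28996*1/6264 - 11082*1)) = 1/(50130 + (-7249/1566 - 11082)) = 1/(50130 - 17361661/1566) = 1/(61141919/1566) = 1566/61141919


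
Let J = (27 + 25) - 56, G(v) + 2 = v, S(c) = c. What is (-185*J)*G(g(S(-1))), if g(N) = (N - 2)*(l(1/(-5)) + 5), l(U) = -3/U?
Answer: -45880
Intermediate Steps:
g(N) = -40 + 20*N (g(N) = (N - 2)*(-3/(1/(-5)) + 5) = (-2 + N)*(-3/(-⅕) + 5) = (-2 + N)*(-3*(-5) + 5) = (-2 + N)*(15 + 5) = (-2 + N)*20 = -40 + 20*N)
G(v) = -2 + v
J = -4 (J = 52 - 56 = -4)
(-185*J)*G(g(S(-1))) = (-185*(-4))*(-2 + (-40 + 20*(-1))) = 740*(-2 + (-40 - 20)) = 740*(-2 - 60) = 740*(-62) = -45880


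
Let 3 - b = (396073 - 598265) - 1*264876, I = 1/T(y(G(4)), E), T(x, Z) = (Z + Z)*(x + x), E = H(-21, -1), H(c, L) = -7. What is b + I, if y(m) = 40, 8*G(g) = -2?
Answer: 523119519/1120 ≈ 4.6707e+5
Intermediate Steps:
G(g) = -¼ (G(g) = (⅛)*(-2) = -¼)
E = -7
T(x, Z) = 4*Z*x (T(x, Z) = (2*Z)*(2*x) = 4*Z*x)
I = -1/1120 (I = 1/(4*(-7)*40) = 1/(-1120) = -1/1120 ≈ -0.00089286)
b = 467071 (b = 3 - ((396073 - 598265) - 1*264876) = 3 - (-202192 - 264876) = 3 - 1*(-467068) = 3 + 467068 = 467071)
b + I = 467071 - 1/1120 = 523119519/1120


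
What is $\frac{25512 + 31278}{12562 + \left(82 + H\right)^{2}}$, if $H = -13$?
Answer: $\frac{56790}{17323} \approx 3.2783$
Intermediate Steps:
$\frac{25512 + 31278}{12562 + \left(82 + H\right)^{2}} = \frac{25512 + 31278}{12562 + \left(82 - 13\right)^{2}} = \frac{56790}{12562 + 69^{2}} = \frac{56790}{12562 + 4761} = \frac{56790}{17323}$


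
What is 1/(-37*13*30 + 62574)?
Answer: 1/48144 ≈ 2.0771e-5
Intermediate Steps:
1/(-37*13*30 + 62574) = 1/(-481*30 + 62574) = 1/(-14430 + 62574) = 1/48144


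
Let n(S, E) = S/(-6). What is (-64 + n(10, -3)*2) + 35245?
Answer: 105533/3 ≈ 35178.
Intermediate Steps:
n(S, E) = -S/6 (n(S, E) = S*(-⅙) = -S/6)
(-64 + n(10, -3)*2) + 35245 = (-64 - ⅙*10*2) + 35245 = (-64 - 5/3*2) + 35245 = (-64 - 10/3) + 35245 = -202/3 + 35245 = 105533/3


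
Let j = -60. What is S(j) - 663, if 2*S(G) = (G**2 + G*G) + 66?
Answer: 2970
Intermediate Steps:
S(G) = 33 + G**2 (S(G) = ((G**2 + G*G) + 66)/2 = ((G**2 + G**2) + 66)/2 = (2*G**2 + 66)/2 = (66 + 2*G**2)/2 = 33 + G**2)
S(j) - 663 = (33 + (-60)**2) - 663 = (33 + 3600) - 663 = 3633 - 663 = 2970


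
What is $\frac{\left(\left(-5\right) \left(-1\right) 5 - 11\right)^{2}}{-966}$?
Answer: $- \frac{14}{69} \approx -0.2029$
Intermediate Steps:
$\frac{\left(\left(-5\right) \left(-1\right) 5 - 11\right)^{2}}{-966} = \left(5 \cdot 5 - 11\right)^{2} \left(- \frac{1}{966}\right) = \left(25 - 11\right)^{2} \left(- \frac{1}{966}\right) = 14^{2} \left(- \frac{1}{966}\right) = 196 \left(- \frac{1}{966}\right) = - \frac{14}{69}$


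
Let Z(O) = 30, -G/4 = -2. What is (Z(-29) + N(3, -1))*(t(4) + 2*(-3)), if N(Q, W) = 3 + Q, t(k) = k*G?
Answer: 936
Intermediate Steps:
G = 8 (G = -4*(-2) = 8)
t(k) = 8*k (t(k) = k*8 = 8*k)
(Z(-29) + N(3, -1))*(t(4) + 2*(-3)) = (30 + (3 + 3))*(8*4 + 2*(-3)) = (30 + 6)*(32 - 6) = 36*26 = 936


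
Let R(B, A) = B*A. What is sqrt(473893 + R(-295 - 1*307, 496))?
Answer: sqrt(175301) ≈ 418.69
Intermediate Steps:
R(B, A) = A*B
sqrt(473893 + R(-295 - 1*307, 496)) = sqrt(473893 + 496*(-295 - 1*307)) = sqrt(473893 + 496*(-295 - 307)) = sqrt(473893 + 496*(-602)) = sqrt(473893 - 298592) = sqrt(175301)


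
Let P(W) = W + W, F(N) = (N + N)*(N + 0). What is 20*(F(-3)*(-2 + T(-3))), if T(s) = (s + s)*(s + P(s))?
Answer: 18720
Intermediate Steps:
F(N) = 2*N² (F(N) = (2*N)*N = 2*N²)
P(W) = 2*W
T(s) = 6*s² (T(s) = (s + s)*(s + 2*s) = (2*s)*(3*s) = 6*s²)
20*(F(-3)*(-2 + T(-3))) = 20*((2*(-3)²)*(-2 + 6*(-3)²)) = 20*((2*9)*(-2 + 6*9)) = 20*(18*(-2 + 54)) = 20*(18*52) = 20*936 = 18720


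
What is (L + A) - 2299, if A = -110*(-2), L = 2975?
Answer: 896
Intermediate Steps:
A = 220
(L + A) - 2299 = (2975 + 220) - 2299 = 3195 - 2299 = 896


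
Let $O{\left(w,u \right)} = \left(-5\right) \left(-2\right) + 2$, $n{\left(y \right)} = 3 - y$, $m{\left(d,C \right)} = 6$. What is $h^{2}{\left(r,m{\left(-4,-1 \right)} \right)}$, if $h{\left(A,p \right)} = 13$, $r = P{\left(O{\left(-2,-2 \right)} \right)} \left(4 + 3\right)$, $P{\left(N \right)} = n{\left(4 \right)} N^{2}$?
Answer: $169$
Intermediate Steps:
$O{\left(w,u \right)} = 12$ ($O{\left(w,u \right)} = 10 + 2 = 12$)
$P{\left(N \right)} = - N^{2}$ ($P{\left(N \right)} = \left(3 - 4\right) N^{2} = - N^{2}$)
$r = -1008$ ($r = - 12^{2} \left(4 + 3\right) = \left(-1\right) 144 \cdot 7 = \left(-144\right) 7 = -1008$)
$h^{2}{\left(r,m{\left(-4,-1 \right)} \right)} = 13^{2} = 169$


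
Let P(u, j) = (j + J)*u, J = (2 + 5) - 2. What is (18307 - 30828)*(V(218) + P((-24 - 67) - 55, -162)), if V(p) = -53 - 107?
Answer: -285003002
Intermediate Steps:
V(p) = -160
J = 5 (J = 7 - 2 = 5)
P(u, j) = u*(5 + j) (P(u, j) = (j + 5)*u = (5 + j)*u = u*(5 + j))
(18307 - 30828)*(V(218) + P((-24 - 67) - 55, -162)) = (18307 - 30828)*(-160 + ((-24 - 67) - 55)*(5 - 162)) = -12521*(-160 + (-91 - 55)*(-157)) = -12521*(-160 - 146*(-157)) = -12521*(-160 + 22922) = -12521*22762 = -285003002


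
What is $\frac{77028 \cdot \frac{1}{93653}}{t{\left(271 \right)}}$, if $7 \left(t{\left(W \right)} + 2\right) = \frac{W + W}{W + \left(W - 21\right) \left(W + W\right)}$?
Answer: $- \frac{9647757}{23453387} \approx -0.41136$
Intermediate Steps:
$t{\left(W \right)} = -2 + \frac{2 W}{7 \left(W + 2 W \left(-21 + W\right)\right)}$ ($t{\left(W \right)} = -2 + \frac{\left(W + W\right) \frac{1}{W + \left(W - 21\right) \left(W + W\right)}}{7} = -2 + \frac{2 W \frac{1}{W + \left(-21 + W\right) 2 W}}{7} = -2 + \frac{2 W \frac{1}{W + 2 W \left(-21 + W\right)}}{7} = -2 + \frac{2 W}{7 \left(W + 2 W \left(-21 + W\right)\right)}$)
$\frac{77028 \cdot \frac{1}{93653}}{t{\left(271 \right)}} = \frac{77028 \cdot \frac{1}{93653}}{\frac{4}{7} \frac{1}{-41 + 2 \cdot 271} \left(144 - 1897\right)} = \frac{77028 \cdot \frac{1}{93653}}{\frac{4}{7} \frac{1}{-41 + 542} \left(144 - 1897\right)} = \frac{11004}{13379 \cdot \frac{4}{7} \cdot \frac{1}{501} \left(-1753\right)} = \frac{11004}{13379 \left(- \frac{7012}{3507}\right)} = \frac{11004}{13379} \left(- \frac{3507}{7012}\right) = - \frac{9647757}{23453387}$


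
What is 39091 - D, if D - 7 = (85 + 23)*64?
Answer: 32172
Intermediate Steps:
D = 6919 (D = 7 + (85 + 23)*64 = 7 + 108*64 = 7 + 6912 = 6919)
39091 - D = 39091 - 1*6919 = 39091 - 6919 = 32172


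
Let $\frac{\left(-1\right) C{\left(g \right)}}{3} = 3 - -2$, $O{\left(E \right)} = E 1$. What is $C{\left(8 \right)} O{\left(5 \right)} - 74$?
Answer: $-149$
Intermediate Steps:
$O{\left(E \right)} = E$
$C{\left(g \right)} = -15$ ($C{\left(g \right)} = - 3 \left(3 - -2\right) = - 3 \left(3 + 2\right) = \left(-3\right) 5 = -15$)
$C{\left(8 \right)} O{\left(5 \right)} - 74 = \left(-15\right) 5 - 74 = -75 - 74 = -149$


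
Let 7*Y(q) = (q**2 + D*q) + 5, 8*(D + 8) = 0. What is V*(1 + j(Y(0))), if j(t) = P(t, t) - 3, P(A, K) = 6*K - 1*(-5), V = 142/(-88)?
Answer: -3621/308 ≈ -11.757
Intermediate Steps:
D = -8 (D = -8 + (1/8)*0 = -8 + 0 = -8)
Y(q) = 5/7 - 8*q/7 + q**2/7 (Y(q) = ((q**2 - 8*q) + 5)/7 = (5 + q**2 - 8*q)/7 = 5/7 - 8*q/7 + q**2/7)
V = -71/44 (V = 142*(-1/88) = -71/44 ≈ -1.6136)
P(A, K) = 5 + 6*K (P(A, K) = 6*K + 5 = 5 + 6*K)
j(t) = 2 + 6*t (j(t) = (5 + 6*t) - 3 = 2 + 6*t)
V*(1 + j(Y(0))) = -71*(1 + (2 + 6*(5/7 - 8/7*0 + (1/7)*0**2)))/44 = -71*(1 + (2 + 6*(5/7 + 0 + (1/7)*0)))/44 = -71*(1 + (2 + 6*(5/7 + 0 + 0)))/44 = -71*(1 + (2 + 6*(5/7)))/44 = -71*(1 + (2 + 30/7))/44 = -71*(1 + 44/7)/44 = -71/44*51/7 = -3621/308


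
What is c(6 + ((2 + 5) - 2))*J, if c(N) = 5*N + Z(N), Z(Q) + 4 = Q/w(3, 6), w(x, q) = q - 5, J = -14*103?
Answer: -89404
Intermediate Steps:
J = -1442
w(x, q) = -5 + q
Z(Q) = -4 + Q (Z(Q) = -4 + Q/(-5 + 6) = -4 + Q/1 = -4 + Q*1 = -4 + Q)
c(N) = -4 + 6*N (c(N) = 5*N + (-4 + N) = -4 + 6*N)
c(6 + ((2 + 5) - 2))*J = (-4 + 6*(6 + ((2 + 5) - 2)))*(-1442) = (-4 + 6*(6 + (7 - 2)))*(-1442) = (-4 + 6*(6 + 5))*(-1442) = (-4 + 6*11)*(-1442) = (-4 + 66)*(-1442) = 62*(-1442) = -89404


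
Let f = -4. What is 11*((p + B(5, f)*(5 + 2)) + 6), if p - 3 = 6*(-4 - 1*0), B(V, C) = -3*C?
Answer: 759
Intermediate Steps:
p = -21 (p = 3 + 6*(-4 - 1*0) = 3 + 6*(-4 + 0) = 3 + 6*(-4) = 3 - 24 = -21)
11*((p + B(5, f)*(5 + 2)) + 6) = 11*((-21 + (-3*(-4))*(5 + 2)) + 6) = 11*((-21 + 12*7) + 6) = 11*((-21 + 84) + 6) = 11*(63 + 6) = 11*69 = 759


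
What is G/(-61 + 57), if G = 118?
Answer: -59/2 ≈ -29.500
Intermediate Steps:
G/(-61 + 57) = 118/(-61 + 57) = 118/(-4) = -1/4*118 = -59/2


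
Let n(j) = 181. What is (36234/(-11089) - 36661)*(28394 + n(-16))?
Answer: -11617739550225/11089 ≈ -1.0477e+9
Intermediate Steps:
(36234/(-11089) - 36661)*(28394 + n(-16)) = (36234/(-11089) - 36661)*(28394 + 181) = (36234*(-1/11089) - 36661)*28575 = (-36234/11089 - 36661)*28575 = -406570063/11089*28575 = -11617739550225/11089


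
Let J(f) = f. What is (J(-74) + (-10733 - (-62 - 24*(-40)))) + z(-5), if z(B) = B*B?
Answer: -11680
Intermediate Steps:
z(B) = B²
(J(-74) + (-10733 - (-62 - 24*(-40)))) + z(-5) = (-74 + (-10733 - (-62 - 24*(-40)))) + (-5)² = (-74 + (-10733 - (-62 + 960))) + 25 = (-74 + (-10733 - 1*898)) + 25 = (-74 + (-10733 - 898)) + 25 = (-74 - 11631) + 25 = -11705 + 25 = -11680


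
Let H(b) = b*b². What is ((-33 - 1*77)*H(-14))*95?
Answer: 28674800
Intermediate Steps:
H(b) = b³
((-33 - 1*77)*H(-14))*95 = ((-33 - 1*77)*(-14)³)*95 = ((-33 - 77)*(-2744))*95 = -110*(-2744)*95 = 301840*95 = 28674800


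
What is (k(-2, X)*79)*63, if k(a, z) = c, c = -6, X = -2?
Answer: -29862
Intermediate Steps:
k(a, z) = -6
(k(-2, X)*79)*63 = -6*79*63 = -474*63 = -29862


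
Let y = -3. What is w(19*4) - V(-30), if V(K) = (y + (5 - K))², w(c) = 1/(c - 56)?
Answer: -20479/20 ≈ -1024.0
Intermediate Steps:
w(c) = 1/(-56 + c)
V(K) = (2 - K)² (V(K) = (-3 + (5 - K))² = (2 - K)²)
w(19*4) - V(-30) = 1/(-56 + 19*4) - (-2 - 30)² = 1/(-56 + 76) - 1*(-32)² = 1/20 - 1*1024 = 1/20 - 1024 = -20479/20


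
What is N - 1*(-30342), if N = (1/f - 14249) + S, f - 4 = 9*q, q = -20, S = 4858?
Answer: 3687375/176 ≈ 20951.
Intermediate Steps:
f = -176 (f = 4 + 9*(-20) = 4 - 180 = -176)
N = -1652817/176 (N = (1/(-176) - 14249) + 4858 = (-1/176 - 14249) + 4858 = -2507825/176 + 4858 = -1652817/176 ≈ -9391.0)
N - 1*(-30342) = -1652817/176 - 1*(-30342) = -1652817/176 + 30342 = 3687375/176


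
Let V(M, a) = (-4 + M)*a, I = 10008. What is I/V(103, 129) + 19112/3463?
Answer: 30970784/4913997 ≈ 6.3026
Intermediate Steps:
V(M, a) = a*(-4 + M)
I/V(103, 129) + 19112/3463 = 10008/((129*(-4 + 103))) + 19112/3463 = 10008/((129*99)) + 19112*(1/3463) = 10008/12771 + 19112/3463 = 10008*(1/12771) + 19112/3463 = 1112/1419 + 19112/3463 = 30970784/4913997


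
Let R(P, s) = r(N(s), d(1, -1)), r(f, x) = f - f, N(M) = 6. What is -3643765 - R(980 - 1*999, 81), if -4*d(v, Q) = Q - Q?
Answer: -3643765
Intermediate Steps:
d(v, Q) = 0 (d(v, Q) = -(Q - Q)/4 = -¼*0 = 0)
r(f, x) = 0
R(P, s) = 0
-3643765 - R(980 - 1*999, 81) = -3643765 - 1*0 = -3643765 + 0 = -3643765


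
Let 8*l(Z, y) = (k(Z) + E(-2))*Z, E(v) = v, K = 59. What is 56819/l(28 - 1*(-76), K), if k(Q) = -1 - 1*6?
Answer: -56819/117 ≈ -485.63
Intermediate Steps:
k(Q) = -7 (k(Q) = -1 - 6 = -7)
l(Z, y) = -9*Z/8 (l(Z, y) = ((-7 - 2)*Z)/8 = (-9*Z)/8 = -9*Z/8)
56819/l(28 - 1*(-76), K) = 56819/((-9*(28 - 1*(-76))/8)) = 56819/((-9*(28 + 76)/8)) = 56819/((-9/8*104)) = 56819/(-117) = 56819*(-1/117) = -56819/117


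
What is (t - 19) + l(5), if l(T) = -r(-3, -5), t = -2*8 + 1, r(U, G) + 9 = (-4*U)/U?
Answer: -21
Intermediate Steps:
r(U, G) = -13 (r(U, G) = -9 + (-4*U)/U = -9 - 4 = -13)
t = -15 (t = -16 + 1 = -15)
l(T) = 13 (l(T) = -1*(-13) = 13)
(t - 19) + l(5) = (-15 - 19) + 13 = -34 + 13 = -21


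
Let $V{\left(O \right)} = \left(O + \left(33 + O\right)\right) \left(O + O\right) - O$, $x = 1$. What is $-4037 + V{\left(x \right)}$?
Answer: $-3968$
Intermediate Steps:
$V{\left(O \right)} = - O + 2 O \left(33 + 2 O\right)$ ($V{\left(O \right)} = \left(33 + 2 O\right) 2 O - O = 2 O \left(33 + 2 O\right) - O = - O + 2 O \left(33 + 2 O\right)$)
$-4037 + V{\left(x \right)} = -4037 + 1 \left(65 + 4 \cdot 1\right) = -4037 + 1 \left(65 + 4\right) = -4037 + 1 \cdot 69 = -4037 + 69 = -3968$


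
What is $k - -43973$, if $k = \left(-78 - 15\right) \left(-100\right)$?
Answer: $53273$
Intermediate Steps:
$k = 9300$ ($k = \left(-93\right) \left(-100\right) = 9300$)
$k - -43973 = 9300 - -43973 = 9300 + 43973 = 53273$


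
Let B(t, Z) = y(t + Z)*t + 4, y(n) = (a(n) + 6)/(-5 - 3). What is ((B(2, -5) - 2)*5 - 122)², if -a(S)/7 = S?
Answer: 339889/16 ≈ 21243.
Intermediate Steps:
a(S) = -7*S
y(n) = -¾ + 7*n/8 (y(n) = (-7*n + 6)/(-5 - 3) = (6 - 7*n)/(-8) = (6 - 7*n)*(-⅛) = -¾ + 7*n/8)
B(t, Z) = 4 + t*(-¾ + 7*Z/8 + 7*t/8) (B(t, Z) = (-¾ + 7*(t + Z)/8)*t + 4 = (-¾ + 7*(Z + t)/8)*t + 4 = (-¾ + (7*Z/8 + 7*t/8))*t + 4 = (-¾ + 7*Z/8 + 7*t/8)*t + 4 = t*(-¾ + 7*Z/8 + 7*t/8) + 4 = 4 + t*(-¾ + 7*Z/8 + 7*t/8))
((B(2, -5) - 2)*5 - 122)² = (((4 + (⅛)*2*(-6 + 7*(-5) + 7*2)) - 2)*5 - 122)² = (((4 + (⅛)*2*(-6 - 35 + 14)) - 2)*5 - 122)² = (((4 + (⅛)*2*(-27)) - 2)*5 - 122)² = (((4 - 27/4) - 2)*5 - 122)² = ((-11/4 - 2)*5 - 122)² = (-19/4*5 - 122)² = (-95/4 - 122)² = (-583/4)² = 339889/16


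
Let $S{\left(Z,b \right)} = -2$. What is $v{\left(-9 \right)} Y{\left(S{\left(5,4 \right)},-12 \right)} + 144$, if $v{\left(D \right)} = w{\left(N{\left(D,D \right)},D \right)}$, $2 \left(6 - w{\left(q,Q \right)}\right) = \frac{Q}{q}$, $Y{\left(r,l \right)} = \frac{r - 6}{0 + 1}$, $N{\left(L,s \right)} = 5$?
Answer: $\frac{444}{5} \approx 88.8$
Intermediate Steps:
$Y{\left(r,l \right)} = -6 + r$ ($Y{\left(r,l \right)} = \frac{-6 + r}{1} = \left(-6 + r\right) 1 = -6 + r$)
$w{\left(q,Q \right)} = 6 - \frac{Q}{2 q}$ ($w{\left(q,Q \right)} = 6 - \frac{Q \frac{1}{q}}{2} = 6 - \frac{Q}{2 q}$)
$v{\left(D \right)} = 6 - \frac{D}{10}$ ($v{\left(D \right)} = 6 - \frac{D}{2 \cdot 5} = 6 - \frac{1}{2} D \frac{1}{5} = 6 - \frac{D}{10}$)
$v{\left(-9 \right)} Y{\left(S{\left(5,4 \right)},-12 \right)} + 144 = \left(6 - - \frac{9}{10}\right) \left(-6 - 2\right) + 144 = \left(6 + \frac{9}{10}\right) \left(-8\right) + 144 = \frac{69}{10} \left(-8\right) + 144 = - \frac{276}{5} + 144 = \frac{444}{5}$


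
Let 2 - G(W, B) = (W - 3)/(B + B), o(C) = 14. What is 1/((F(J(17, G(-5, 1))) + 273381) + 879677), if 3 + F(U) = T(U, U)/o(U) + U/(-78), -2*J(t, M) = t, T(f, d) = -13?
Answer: 1092/1259135165 ≈ 8.6726e-7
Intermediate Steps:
G(W, B) = 2 - (-3 + W)/(2*B) (G(W, B) = 2 - (W - 3)/(B + B) = 2 - (-3 + W)/(2*B))
J(t, M) = -t/2
F(U) = -55/14 - U/78 (F(U) = -3 + (-13/14 + U/(-78)) = -3 + (-13*1/14 + U*(-1/78)) = -3 + (-13/14 - U/78) = -55/14 - U/78)
1/((F(J(17, G(-5, 1))) + 273381) + 879677) = 1/(((-55/14 - (-1)*17/156) + 273381) + 879677) = 1/(((-55/14 - 1/78*(-17/2)) + 273381) + 879677) = 1/(((-55/14 + 17/156) + 273381) + 879677) = 1/((-4171/1092 + 273381) + 879677) = 1/(298527881/1092 + 879677) = 1/(1259135165/1092) = 1092/1259135165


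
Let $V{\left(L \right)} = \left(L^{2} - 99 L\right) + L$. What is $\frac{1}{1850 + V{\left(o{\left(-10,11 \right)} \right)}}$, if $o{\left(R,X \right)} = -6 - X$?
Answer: $\frac{1}{3805} \approx 0.00026281$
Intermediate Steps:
$V{\left(L \right)} = L^{2} - 98 L$
$\frac{1}{1850 + V{\left(o{\left(-10,11 \right)} \right)}} = \frac{1}{1850 + \left(-6 - 11\right) \left(-98 - 17\right)} = \frac{1}{1850 - 17 \left(-98 - 17\right)} = \frac{1}{1850 - -1955} = \frac{1}{1850 + 1955} = \frac{1}{3805}$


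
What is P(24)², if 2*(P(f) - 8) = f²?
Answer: 87616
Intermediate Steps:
P(f) = 8 + f²/2
P(24)² = (8 + (½)*24²)² = (8 + (½)*576)² = (8 + 288)² = 296² = 87616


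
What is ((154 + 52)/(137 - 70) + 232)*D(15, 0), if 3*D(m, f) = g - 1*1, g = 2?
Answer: 5250/67 ≈ 78.358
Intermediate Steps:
D(m, f) = ⅓ (D(m, f) = (2 - 1*1)/3 = (2 - 1)/3 = (⅓)*1 = ⅓)
((154 + 52)/(137 - 70) + 232)*D(15, 0) = ((154 + 52)/(137 - 70) + 232)*(⅓) = (206/67 + 232)*(⅓) = (15750/67)*(⅓) = 5250/67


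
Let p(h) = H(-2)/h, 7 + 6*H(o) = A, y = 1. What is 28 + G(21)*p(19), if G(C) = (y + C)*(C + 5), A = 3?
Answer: 452/57 ≈ 7.9298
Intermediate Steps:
H(o) = -⅔ (H(o) = -7/6 + (⅙)*3 = -7/6 + ½ = -⅔)
p(h) = -2/(3*h)
G(C) = (1 + C)*(5 + C) (G(C) = (1 + C)*(C + 5) = (1 + C)*(5 + C))
28 + G(21)*p(19) = 28 + (5 + 21² + 6*21)*(-⅔/19) = 28 + (5 + 441 + 126)*(-⅔*1/19) = 28 + 572*(-2/57) = 28 - 1144/57 = 452/57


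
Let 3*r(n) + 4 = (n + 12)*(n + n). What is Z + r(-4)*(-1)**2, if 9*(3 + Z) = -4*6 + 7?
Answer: -248/9 ≈ -27.556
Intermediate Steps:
r(n) = -4/3 + 2*n*(12 + n)/3 (r(n) = -4/3 + ((n + 12)*(n + n))/3 = -4/3 + ((12 + n)*(2*n))/3 = -4/3 + (2*n*(12 + n))/3 = -4/3 + 2*n*(12 + n)/3)
Z = -44/9 (Z = -3 + (-4*6 + 7)/9 = -3 + (-24 + 7)/9 = -3 + (1/9)*(-17) = -3 - 17/9 = -44/9 ≈ -4.8889)
Z + r(-4)*(-1)**2 = -44/9 + (-4/3 + 8*(-4) + (2/3)*(-4)**2)*(-1)**2 = -44/9 + (-4/3 - 32 + (2/3)*16)*1 = -44/9 + (-4/3 - 32 + 32/3)*1 = -44/9 - 68/3*1 = -44/9 - 68/3 = -248/9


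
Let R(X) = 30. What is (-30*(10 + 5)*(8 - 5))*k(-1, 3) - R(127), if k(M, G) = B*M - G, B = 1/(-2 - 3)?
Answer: 3750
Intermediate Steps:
B = -⅕ (B = 1/(-5) = -⅕ ≈ -0.20000)
k(M, G) = -G - M/5 (k(M, G) = -M/5 - G = -G - M/5)
(-30*(10 + 5)*(8 - 5))*k(-1, 3) - R(127) = (-30*(10 + 5)*(8 - 5))*(-1*3 - ⅕*(-1)) - 1*30 = (-450*3)*(-3 + ⅕) - 30 = -30*45*(-14/5) - 30 = -1350*(-14/5) - 30 = 3780 - 30 = 3750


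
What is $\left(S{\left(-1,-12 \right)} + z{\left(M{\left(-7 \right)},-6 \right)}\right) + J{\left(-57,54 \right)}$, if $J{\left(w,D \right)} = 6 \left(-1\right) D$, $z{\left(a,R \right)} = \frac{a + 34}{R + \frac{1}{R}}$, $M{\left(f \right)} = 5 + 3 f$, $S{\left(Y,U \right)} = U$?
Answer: $- \frac{12540}{37} \approx -338.92$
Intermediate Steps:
$z{\left(a,R \right)} = \frac{34 + a}{R + \frac{1}{R}}$
$J{\left(w,D \right)} = - 6 D$
$\left(S{\left(-1,-12 \right)} + z{\left(M{\left(-7 \right)},-6 \right)}\right) + J{\left(-57,54 \right)} = \left(-12 - \frac{6 \left(34 + \left(5 + 3 \left(-7\right)\right)\right)}{1 + \left(-6\right)^{2}}\right) - 324 = \left(-12 - \frac{6 \left(34 + \left(5 - 21\right)\right)}{1 + 36}\right) - 324 = \left(-12 - \frac{6 \left(34 - 16\right)}{37}\right) - 324 = \left(-12 - \frac{6}{37} \cdot 18\right) - 324 = \left(-12 - \frac{108}{37}\right) - 324 = - \frac{552}{37} - 324 = - \frac{12540}{37}$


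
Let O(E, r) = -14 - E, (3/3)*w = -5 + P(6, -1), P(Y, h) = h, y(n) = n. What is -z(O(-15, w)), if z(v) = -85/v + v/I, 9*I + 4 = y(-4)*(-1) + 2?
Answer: 161/2 ≈ 80.500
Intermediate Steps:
w = -6 (w = -5 - 1 = -6)
I = 2/9 (I = -4/9 + (-4*(-1) + 2)/9 = -4/9 + (4 + 2)/9 = -4/9 + (⅑)*6 = -4/9 + ⅔ = 2/9 ≈ 0.22222)
z(v) = -85/v + 9*v/2 (z(v) = -85/v + v/(2/9) = -85/v + v*(9/2) = -85/v + 9*v/2)
-z(O(-15, w)) = -(-85/(-14 - 1*(-15)) + 9*(-14 - 1*(-15))/2) = -(-85/(-14 + 15) + 9*(-14 + 15)/2) = -(-85/1 + (9/2)*1) = -(-85*1 + 9/2) = -(-85 + 9/2) = -1*(-161/2) = 161/2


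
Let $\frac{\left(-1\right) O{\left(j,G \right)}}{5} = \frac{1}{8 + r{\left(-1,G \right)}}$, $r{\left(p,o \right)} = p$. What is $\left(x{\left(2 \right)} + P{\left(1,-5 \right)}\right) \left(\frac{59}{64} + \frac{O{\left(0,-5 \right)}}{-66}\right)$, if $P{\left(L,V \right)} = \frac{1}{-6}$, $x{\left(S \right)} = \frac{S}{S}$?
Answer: $\frac{68945}{88704} \approx 0.77725$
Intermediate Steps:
$x{\left(S \right)} = 1$
$O{\left(j,G \right)} = - \frac{5}{7}$ ($O{\left(j,G \right)} = - \frac{5}{8 - 1} = - \frac{5}{7}$)
$P{\left(L,V \right)} = - \frac{1}{6}$
$\left(x{\left(2 \right)} + P{\left(1,-5 \right)}\right) \left(\frac{59}{64} + \frac{O{\left(0,-5 \right)}}{-66}\right) = \left(1 - \frac{1}{6}\right) \left(\frac{59}{64} - \frac{5}{7 \left(-66\right)}\right) = \frac{5 \left(59 \cdot \frac{1}{64} - - \frac{5}{462}\right)}{6} = \frac{5 \left(\frac{59}{64} + \frac{5}{462}\right)}{6} = \frac{5}{6} \cdot \frac{13789}{14784} = \frac{68945}{88704}$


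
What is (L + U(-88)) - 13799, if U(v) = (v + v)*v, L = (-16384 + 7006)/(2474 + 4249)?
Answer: 1260641/747 ≈ 1687.6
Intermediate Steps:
L = -1042/747 (L = -9378/6723 = -9378*1/6723 = -1042/747 ≈ -1.3949)
U(v) = 2*v² (U(v) = (2*v)*v = 2*v²)
(L + U(-88)) - 13799 = (-1042/747 + 2*(-88)²) - 13799 = (-1042/747 + 2*7744) - 13799 = (-1042/747 + 15488) - 13799 = 11568494/747 - 13799 = 1260641/747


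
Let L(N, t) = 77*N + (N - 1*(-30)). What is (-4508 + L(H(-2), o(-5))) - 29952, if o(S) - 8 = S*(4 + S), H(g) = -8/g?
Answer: -34118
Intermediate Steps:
o(S) = 8 + S*(4 + S)
L(N, t) = 30 + 78*N (L(N, t) = 77*N + (N + 30) = 77*N + (30 + N) = 30 + 78*N)
(-4508 + L(H(-2), o(-5))) - 29952 = (-4508 + (30 + 78*(-8/(-2)))) - 29952 = (-4508 + (30 + 78*(-8*(-½)))) - 29952 = (-4508 + (30 + 78*4)) - 29952 = (-4508 + (30 + 312)) - 29952 = (-4508 + 342) - 29952 = -4166 - 29952 = -34118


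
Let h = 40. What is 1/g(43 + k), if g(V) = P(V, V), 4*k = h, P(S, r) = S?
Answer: 1/53 ≈ 0.018868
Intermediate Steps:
k = 10 (k = (¼)*40 = 10)
g(V) = V
1/g(43 + k) = 1/(43 + 10) = 1/53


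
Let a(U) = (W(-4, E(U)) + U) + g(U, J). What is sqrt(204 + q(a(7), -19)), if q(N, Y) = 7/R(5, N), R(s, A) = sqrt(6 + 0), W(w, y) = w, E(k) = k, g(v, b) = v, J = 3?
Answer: sqrt(7344 + 42*sqrt(6))/6 ≈ 14.383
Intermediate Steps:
R(s, A) = sqrt(6)
a(U) = -4 + 2*U (a(U) = (-4 + U) + U = -4 + 2*U)
q(N, Y) = 7*sqrt(6)/6 (q(N, Y) = 7/(sqrt(6)) = 7*(sqrt(6)/6) = 7*sqrt(6)/6)
sqrt(204 + q(a(7), -19)) = sqrt(204 + 7*sqrt(6)/6)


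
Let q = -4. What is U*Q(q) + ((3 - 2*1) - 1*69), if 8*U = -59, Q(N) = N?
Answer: -77/2 ≈ -38.500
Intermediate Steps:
U = -59/8 (U = (⅛)*(-59) = -59/8 ≈ -7.3750)
U*Q(q) + ((3 - 2*1) - 1*69) = -59/8*(-4) + ((3 - 2*1) - 1*69) = 59/2 + ((3 - 2) - 69) = 59/2 + (1 - 69) = 59/2 - 68 = -77/2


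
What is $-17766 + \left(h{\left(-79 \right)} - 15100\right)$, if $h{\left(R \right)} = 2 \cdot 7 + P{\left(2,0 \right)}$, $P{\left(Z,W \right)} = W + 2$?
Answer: $-32850$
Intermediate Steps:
$P{\left(Z,W \right)} = 2 + W$
$h{\left(R \right)} = 16$ ($h{\left(R \right)} = 2 \cdot 7 + \left(2 + 0\right) = 14 + 2 = 16$)
$-17766 + \left(h{\left(-79 \right)} - 15100\right) = -17766 + \left(16 - 15100\right) = -17766 - 15084 = -32850$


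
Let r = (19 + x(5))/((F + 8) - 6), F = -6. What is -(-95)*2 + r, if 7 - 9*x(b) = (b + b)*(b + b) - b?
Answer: 6757/36 ≈ 187.69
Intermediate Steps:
x(b) = 7/9 - 4*b²/9 + b/9 (x(b) = 7/9 - ((b + b)*(b + b) - b)/9 = 7/9 - ((2*b)*(2*b) - b)/9 = 7/9 - (4*b² - b)/9 = 7/9 - (-b + 4*b²)/9 = 7/9 + (-4*b²/9 + b/9) = 7/9 - 4*b²/9 + b/9)
r = -83/36 (r = (19 + (7/9 - 4/9*5² + (⅑)*5))/((-6 + 8) - 6) = (19 + (7/9 - 4/9*25 + 5/9))/(2 - 6) = (19 + (7/9 - 100/9 + 5/9))/(-4) = (19 - 88/9)*(-¼) = (83/9)*(-¼) = -83/36 ≈ -2.3056)
-(-95)*2 + r = -(-95)*2 - 83/36 = -19*(-10) - 83/36 = 190 - 83/36 = 6757/36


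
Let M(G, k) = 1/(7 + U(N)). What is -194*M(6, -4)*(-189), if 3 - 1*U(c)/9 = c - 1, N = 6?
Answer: -36666/11 ≈ -3333.3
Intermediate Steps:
U(c) = 36 - 9*c (U(c) = 27 - 9*(c - 1) = 27 - 9*(-1 + c) = 27 + (9 - 9*c) = 36 - 9*c)
M(G, k) = -1/11 (M(G, k) = 1/(7 + (36 - 9*6)) = 1/(7 + (36 - 54)) = 1/(7 - 18) = 1/(-11) = -1/11)
-194*M(6, -4)*(-189) = -194*(-1/11)*(-189) = (194/11)*(-189) = -36666/11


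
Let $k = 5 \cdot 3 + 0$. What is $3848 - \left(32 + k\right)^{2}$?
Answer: $1639$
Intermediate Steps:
$k = 15$ ($k = 15 + 0 = 15$)
$3848 - \left(32 + k\right)^{2} = 3848 - \left(32 + 15\right)^{2} = 3848 - 47^{2} = 3848 - 2209 = 1639$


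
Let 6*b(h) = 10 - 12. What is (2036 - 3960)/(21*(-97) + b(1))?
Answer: 1443/1528 ≈ 0.94437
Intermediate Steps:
b(h) = -⅓ (b(h) = (10 - 12)/6 = (⅙)*(-2) = -⅓)
(2036 - 3960)/(21*(-97) + b(1)) = (2036 - 3960)/(21*(-97) - ⅓) = -1924/(-2037 - ⅓) = -1924/(-6112/3) = -1924*(-3/6112) = 1443/1528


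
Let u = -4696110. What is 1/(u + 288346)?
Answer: -1/4407764 ≈ -2.2687e-7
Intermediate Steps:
1/(u + 288346) = 1/(-4696110 + 288346) = 1/(-4407764) = -1/4407764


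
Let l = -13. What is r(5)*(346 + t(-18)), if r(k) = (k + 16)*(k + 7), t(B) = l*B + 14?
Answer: 149688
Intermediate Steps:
t(B) = 14 - 13*B (t(B) = -13*B + 14 = 14 - 13*B)
r(k) = (7 + k)*(16 + k) (r(k) = (16 + k)*(7 + k) = (7 + k)*(16 + k))
r(5)*(346 + t(-18)) = (112 + 5**2 + 23*5)*(346 + (14 - 13*(-18))) = (112 + 25 + 115)*(346 + (14 + 234)) = 252*(346 + 248) = 252*594 = 149688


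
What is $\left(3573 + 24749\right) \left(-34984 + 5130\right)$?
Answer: $-845524988$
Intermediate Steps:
$\left(3573 + 24749\right) \left(-34984 + 5130\right) = 28322 \left(-29854\right) = -845524988$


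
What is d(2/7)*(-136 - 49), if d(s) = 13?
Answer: -2405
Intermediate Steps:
d(2/7)*(-136 - 49) = 13*(-136 - 49) = 13*(-185) = -2405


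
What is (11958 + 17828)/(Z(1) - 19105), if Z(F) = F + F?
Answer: -29786/19103 ≈ -1.5592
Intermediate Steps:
Z(F) = 2*F
(11958 + 17828)/(Z(1) - 19105) = (11958 + 17828)/(2*1 - 19105) = 29786/(2 - 19105) = 29786/(-19103) = 29786*(-1/19103) = -29786/19103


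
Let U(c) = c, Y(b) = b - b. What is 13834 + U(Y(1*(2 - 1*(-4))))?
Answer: 13834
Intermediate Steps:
Y(b) = 0
13834 + U(Y(1*(2 - 1*(-4)))) = 13834 + 0 = 13834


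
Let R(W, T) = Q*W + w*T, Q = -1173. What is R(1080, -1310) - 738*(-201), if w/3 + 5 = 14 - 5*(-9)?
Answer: -1330722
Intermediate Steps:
w = 162 (w = -15 + 3*(14 - 5*(-9)) = -15 + 3*(14 + 45) = -15 + 3*59 = -15 + 177 = 162)
R(W, T) = -1173*W + 162*T
R(1080, -1310) - 738*(-201) = (-1173*1080 + 162*(-1310)) - 738*(-201) = (-1266840 - 212220) + 148338 = -1479060 + 148338 = -1330722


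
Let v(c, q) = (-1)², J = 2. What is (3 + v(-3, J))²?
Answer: 16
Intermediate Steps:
v(c, q) = 1
(3 + v(-3, J))² = (3 + 1)² = 4² = 16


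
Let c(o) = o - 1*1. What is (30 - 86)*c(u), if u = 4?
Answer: -168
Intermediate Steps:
c(o) = -1 + o (c(o) = o - 1 = -1 + o)
(30 - 86)*c(u) = (30 - 86)*(-1 + 4) = -56*3 = -168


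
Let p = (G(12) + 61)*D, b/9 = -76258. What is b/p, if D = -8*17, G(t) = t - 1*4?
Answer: 114387/1564 ≈ 73.137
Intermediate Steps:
b = -686322 (b = 9*(-76258) = -686322)
G(t) = -4 + t (G(t) = t - 4 = -4 + t)
D = -136
p = -9384 (p = ((-4 + 12) + 61)*(-136) = (8 + 61)*(-136) = 69*(-136) = -9384)
b/p = -686322/(-9384) = -686322*(-1/9384) = 114387/1564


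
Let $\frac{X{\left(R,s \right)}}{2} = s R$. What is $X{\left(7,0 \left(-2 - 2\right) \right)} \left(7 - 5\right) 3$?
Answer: $0$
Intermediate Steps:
$X{\left(R,s \right)} = 2 R s$ ($X{\left(R,s \right)} = 2 s R = 2 R s$)
$X{\left(7,0 \left(-2 - 2\right) \right)} \left(7 - 5\right) 3 = 2 \cdot 7 \cdot 0 \left(-2 - 2\right) \left(7 - 5\right) 3 = 2 \cdot 7 \cdot 0 \left(-4\right) 2 \cdot 3 = 2 \cdot 7 \cdot 0 \cdot 6 = 0 \cdot 6 = 0$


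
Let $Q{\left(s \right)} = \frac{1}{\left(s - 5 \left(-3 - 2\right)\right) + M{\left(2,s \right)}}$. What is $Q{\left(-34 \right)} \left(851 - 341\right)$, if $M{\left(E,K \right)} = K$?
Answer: $- \frac{510}{43} \approx -11.86$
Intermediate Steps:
$Q{\left(s \right)} = \frac{1}{25 + 2 s}$ ($Q{\left(s \right)} = \frac{1}{\left(s - 5 \left(-3 - 2\right)\right) + s} = \frac{1}{\left(s - 5 \left(-5\right)\right) + s} = \frac{1}{\left(s - -25\right) + s} = \frac{1}{\left(s + 25\right) + s} = \frac{1}{\left(25 + s\right) + s} = \frac{1}{25 + 2 s}$)
$Q{\left(-34 \right)} \left(851 - 341\right) = \frac{851 - 341}{25 + 2 \left(-34\right)} = \frac{851 - 341}{25 - 68} = \frac{1}{-43} \cdot 510 = \left(- \frac{1}{43}\right) 510 = - \frac{510}{43}$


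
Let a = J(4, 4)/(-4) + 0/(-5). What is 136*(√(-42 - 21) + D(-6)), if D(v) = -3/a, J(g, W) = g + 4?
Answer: 204 + 408*I*√7 ≈ 204.0 + 1079.5*I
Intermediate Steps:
J(g, W) = 4 + g
a = -2 (a = (4 + 4)/(-4) + 0/(-5) = 8*(-¼) + 0*(-⅕) = -2 + 0 = -2)
D(v) = 3/2 (D(v) = -3/(-2) = -3*(-½) = 3/2)
136*(√(-42 - 21) + D(-6)) = 136*(√(-42 - 21) + 3/2) = 136*(√(-63) + 3/2) = 136*(3*I*√7 + 3/2) = 136*(3/2 + 3*I*√7) = 204 + 408*I*√7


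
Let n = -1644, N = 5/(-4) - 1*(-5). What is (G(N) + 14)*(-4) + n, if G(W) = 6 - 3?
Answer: -1712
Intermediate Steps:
N = 15/4 (N = 5*(-¼) + 5 = -5/4 + 5 = 15/4 ≈ 3.7500)
G(W) = 3
(G(N) + 14)*(-4) + n = (3 + 14)*(-4) - 1644 = 17*(-4) - 1644 = -68 - 1644 = -1712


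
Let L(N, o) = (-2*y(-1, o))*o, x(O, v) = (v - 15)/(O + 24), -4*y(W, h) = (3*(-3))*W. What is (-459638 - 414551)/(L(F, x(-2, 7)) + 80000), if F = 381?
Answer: -9616079/879982 ≈ -10.928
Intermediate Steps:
y(W, h) = 9*W/4 (y(W, h) = -3*(-3)*W/4 = -(-9)*W/4 = 9*W/4)
x(O, v) = (-15 + v)/(24 + O)
L(N, o) = 9*o/2 (L(N, o) = (-9*(-1)/2)*o = (-2*(-9/4))*o = 9*o/2)
(-459638 - 414551)/(L(F, x(-2, 7)) + 80000) = (-459638 - 414551)/(9*((-15 + 7)/(24 - 2))/2 + 80000) = -874189/(9*(-8/22)/2 + 80000) = -874189/(9*((1/22)*(-8))/2 + 80000) = -874189/((9/2)*(-4/11) + 80000) = -874189/(-18/11 + 80000) = -874189/879982/11 = -874189*11/879982 = -9616079/879982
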